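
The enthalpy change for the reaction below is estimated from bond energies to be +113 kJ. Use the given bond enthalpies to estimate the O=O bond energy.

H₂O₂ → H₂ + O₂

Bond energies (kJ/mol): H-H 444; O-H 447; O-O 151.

D(O=O) ≈ 488 kJ/mol

Let D be the O=O bond energy.
Σ(broken) = 2×447 + 1×151 = 1045
Σ(formed) = 1×444 + 1×D = 444 + D
ΔH = Σ(broken) − Σ(formed) = (1045) − (444 + D) = +601 − D
Setting this equal to +113 kJ gives D = 488 kJ/mol.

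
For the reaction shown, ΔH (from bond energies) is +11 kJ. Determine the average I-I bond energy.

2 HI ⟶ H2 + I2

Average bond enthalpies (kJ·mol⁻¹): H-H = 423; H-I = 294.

D(I-I) ≈ 154 kJ/mol

Let D be the I-I bond energy.
Σ(broken) = 2×294 = 588
Σ(formed) = 1×423 + 1×D = 423 + D
ΔH = Σ(broken) − Σ(formed) = (588) − (423 + D) = +165 − D
Setting this equal to +11 kJ gives D = 154 kJ/mol.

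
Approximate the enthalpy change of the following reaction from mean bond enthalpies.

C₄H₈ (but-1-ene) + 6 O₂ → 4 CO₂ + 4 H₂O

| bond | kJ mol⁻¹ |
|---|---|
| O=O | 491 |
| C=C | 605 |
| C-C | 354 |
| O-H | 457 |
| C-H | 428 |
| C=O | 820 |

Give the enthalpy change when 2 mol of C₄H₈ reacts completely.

Bonds broken (reactants):
  C-C: 2 × 354 = 708
  C-H: 8 × 428 = 3424
  C=C: 1 × 605 = 605
  O=O: 6 × 491 = 2946
  Σ(broken) = 7683 kJ
Bonds formed (products):
  C=O: 8 × 820 = 6560
  O-H: 8 × 457 = 3656
  Σ(formed) = 10216 kJ
ΔH = Σ(broken) − Σ(formed) = 7683 − 10216 = −2533 kJ
For 2× the reaction as written: 2 × (−2533) = −5066 kJ

ΔH = −5066 kJ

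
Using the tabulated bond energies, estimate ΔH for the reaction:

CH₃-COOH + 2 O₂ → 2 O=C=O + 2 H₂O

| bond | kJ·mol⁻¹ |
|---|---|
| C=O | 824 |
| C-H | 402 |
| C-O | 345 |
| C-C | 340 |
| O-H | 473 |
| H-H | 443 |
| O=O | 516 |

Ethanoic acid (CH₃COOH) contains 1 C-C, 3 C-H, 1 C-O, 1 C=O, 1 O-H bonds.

Bonds broken (reactants):
  C-C: 1 × 340 = 340
  C-H: 3 × 402 = 1206
  C-O: 1 × 345 = 345
  C=O: 1 × 824 = 824
  O-H: 1 × 473 = 473
  O=O: 2 × 516 = 1032
  Σ(broken) = 4220 kJ
Bonds formed (products):
  C=O: 4 × 824 = 3296
  O-H: 4 × 473 = 1892
  Σ(formed) = 5188 kJ
ΔH = Σ(broken) − Σ(formed) = 4220 − 5188 = −968 kJ

ΔH ≈ −968 kJ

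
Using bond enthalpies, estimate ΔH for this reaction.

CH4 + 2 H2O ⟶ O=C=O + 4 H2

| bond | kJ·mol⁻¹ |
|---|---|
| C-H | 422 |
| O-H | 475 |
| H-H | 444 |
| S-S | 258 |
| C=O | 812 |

ΔH ≈ +188 kJ

Bonds broken (reactants):
  C-H: 4 × 422 = 1688
  O-H: 4 × 475 = 1900
  Σ(broken) = 3588 kJ
Bonds formed (products):
  C=O: 2 × 812 = 1624
  H-H: 4 × 444 = 1776
  Σ(formed) = 3400 kJ
ΔH = Σ(broken) − Σ(formed) = 3588 − 3400 = +188 kJ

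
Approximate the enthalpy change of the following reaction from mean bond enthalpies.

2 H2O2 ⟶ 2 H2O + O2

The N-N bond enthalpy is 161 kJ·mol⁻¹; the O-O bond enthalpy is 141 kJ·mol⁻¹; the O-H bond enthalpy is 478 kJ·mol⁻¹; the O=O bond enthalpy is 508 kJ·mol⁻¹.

Bonds broken (reactants):
  O-H: 4 × 478 = 1912
  O-O: 2 × 141 = 282
  Σ(broken) = 2194 kJ
Bonds formed (products):
  O-H: 4 × 478 = 1912
  O=O: 1 × 508 = 508
  Σ(formed) = 2420 kJ
ΔH = Σ(broken) − Σ(formed) = 2194 − 2420 = −226 kJ

ΔH ≈ −226 kJ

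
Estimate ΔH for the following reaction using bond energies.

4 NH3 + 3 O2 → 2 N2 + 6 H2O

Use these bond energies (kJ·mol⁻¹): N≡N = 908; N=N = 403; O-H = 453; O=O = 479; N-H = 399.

Bonds broken (reactants):
  N-H: 12 × 399 = 4788
  O=O: 3 × 479 = 1437
  Σ(broken) = 6225 kJ
Bonds formed (products):
  N≡N: 2 × 908 = 1816
  O-H: 12 × 453 = 5436
  Σ(formed) = 7252 kJ
ΔH = Σ(broken) − Σ(formed) = 6225 − 7252 = −1027 kJ

ΔH ≈ −1027 kJ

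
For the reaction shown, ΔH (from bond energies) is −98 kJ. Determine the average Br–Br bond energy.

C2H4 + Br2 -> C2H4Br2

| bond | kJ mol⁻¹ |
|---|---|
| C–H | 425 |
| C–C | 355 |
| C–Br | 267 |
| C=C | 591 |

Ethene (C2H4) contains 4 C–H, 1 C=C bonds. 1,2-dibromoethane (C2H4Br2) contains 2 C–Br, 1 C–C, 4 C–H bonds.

Let D be the Br–Br bond energy.
Σ(broken) = 1×D + 4×425 + 1×591 = 2291 + D
Σ(formed) = 2×267 + 1×355 + 4×425 = 2589
ΔH = Σ(broken) − Σ(formed) = (2291 + D) − (2589) = −298 + D
Setting this equal to −98 kJ gives D = 200 kJ/mol.

D(Br–Br) ≈ 200 kJ/mol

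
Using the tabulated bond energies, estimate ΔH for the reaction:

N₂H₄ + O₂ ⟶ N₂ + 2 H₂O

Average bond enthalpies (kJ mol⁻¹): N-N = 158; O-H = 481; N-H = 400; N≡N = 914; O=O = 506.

Bonds broken (reactants):
  N-H: 4 × 400 = 1600
  N-N: 1 × 158 = 158
  O=O: 1 × 506 = 506
  Σ(broken) = 2264 kJ
Bonds formed (products):
  N≡N: 1 × 914 = 914
  O-H: 4 × 481 = 1924
  Σ(formed) = 2838 kJ
ΔH = Σ(broken) − Σ(formed) = 2264 − 2838 = −574 kJ

ΔH ≈ −574 kJ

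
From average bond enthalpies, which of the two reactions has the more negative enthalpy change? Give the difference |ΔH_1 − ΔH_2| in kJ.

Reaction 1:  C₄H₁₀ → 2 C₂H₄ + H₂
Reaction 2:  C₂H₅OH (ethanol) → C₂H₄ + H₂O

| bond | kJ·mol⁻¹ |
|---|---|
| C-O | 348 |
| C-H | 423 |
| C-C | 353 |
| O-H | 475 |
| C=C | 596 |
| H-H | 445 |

Reaction 1:
  Bonds broken (reactants):
    C-C: 3 × 353 = 1059
    C-H: 10 × 423 = 4230
    Σ(broken) = 5289 kJ
  Bonds formed (products):
    C-H: 8 × 423 = 3384
    C=C: 2 × 596 = 1192
    H-H: 1 × 445 = 445
    Σ(formed) = 5021 kJ
  ΔH_1 = 5289 − 5021 = +268 kJ
Reaction 2:
  Bonds broken (reactants):
    C-C: 1 × 353 = 353
    C-H: 5 × 423 = 2115
    C-O: 1 × 348 = 348
    O-H: 1 × 475 = 475
    Σ(broken) = 3291 kJ
  Bonds formed (products):
    C-H: 4 × 423 = 1692
    C=C: 1 × 596 = 596
    O-H: 2 × 475 = 950
    Σ(formed) = 3238 kJ
  ΔH_2 = 3291 − 3238 = +53 kJ
ΔH_1 − ΔH_2 = +215 kJ, so reaction 2 has the more negative ΔH; |ΔH_1 − ΔH_2| = 215 kJ.

Reaction 2, by 215 kJ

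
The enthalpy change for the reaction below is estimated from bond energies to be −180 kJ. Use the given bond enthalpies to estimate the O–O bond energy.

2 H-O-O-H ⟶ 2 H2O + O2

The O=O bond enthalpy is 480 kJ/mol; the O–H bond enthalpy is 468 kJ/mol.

D(O–O) ≈ 150 kJ/mol

Let D be the O–O bond energy.
Σ(broken) = 4×468 + 2×D = 1872 + 2D
Σ(formed) = 4×468 + 1×480 = 2352
ΔH = Σ(broken) − Σ(formed) = (1872 + 2D) − (2352) = −480 + 2D
Setting this equal to −180 kJ gives 2D = 300, so D = 150 kJ/mol.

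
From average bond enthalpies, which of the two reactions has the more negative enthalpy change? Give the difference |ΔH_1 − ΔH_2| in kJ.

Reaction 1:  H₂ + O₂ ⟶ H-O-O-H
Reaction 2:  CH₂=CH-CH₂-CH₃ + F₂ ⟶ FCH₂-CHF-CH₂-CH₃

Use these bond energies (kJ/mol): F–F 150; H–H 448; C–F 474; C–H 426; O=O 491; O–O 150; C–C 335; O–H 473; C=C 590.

Reaction 1:
  Bonds broken (reactants):
    H–H: 1 × 448 = 448
    O=O: 1 × 491 = 491
    Σ(broken) = 939 kJ
  Bonds formed (products):
    O–H: 2 × 473 = 946
    O–O: 1 × 150 = 150
    Σ(formed) = 1096 kJ
  ΔH_1 = 939 − 1096 = −157 kJ
Reaction 2:
  Bonds broken (reactants):
    C–C: 2 × 335 = 670
    C–H: 8 × 426 = 3408
    C=C: 1 × 590 = 590
    F–F: 1 × 150 = 150
    Σ(broken) = 4818 kJ
  Bonds formed (products):
    C–C: 3 × 335 = 1005
    C–F: 2 × 474 = 948
    C–H: 8 × 426 = 3408
    Σ(formed) = 5361 kJ
  ΔH_2 = 4818 − 5361 = −543 kJ
ΔH_1 − ΔH_2 = +386 kJ, so reaction 2 has the more negative ΔH; |ΔH_1 − ΔH_2| = 386 kJ.

Reaction 2, by 386 kJ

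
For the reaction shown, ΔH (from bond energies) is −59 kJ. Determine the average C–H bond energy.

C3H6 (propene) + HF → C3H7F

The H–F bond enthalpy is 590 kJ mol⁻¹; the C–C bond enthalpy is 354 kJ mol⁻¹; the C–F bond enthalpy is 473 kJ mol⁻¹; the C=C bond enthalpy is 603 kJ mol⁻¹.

Let D be the C–H bond energy.
Σ(broken) = 1×354 + 6×D + 1×603 + 1×590 = 1547 + 6D
Σ(formed) = 2×354 + 1×473 + 7×D = 1181 + 7D
ΔH = Σ(broken) − Σ(formed) = (1547 + 6D) − (1181 + 7D) = +366 − D
Setting this equal to −59 kJ gives D = 425 kJ/mol.

D(C–H) ≈ 425 kJ/mol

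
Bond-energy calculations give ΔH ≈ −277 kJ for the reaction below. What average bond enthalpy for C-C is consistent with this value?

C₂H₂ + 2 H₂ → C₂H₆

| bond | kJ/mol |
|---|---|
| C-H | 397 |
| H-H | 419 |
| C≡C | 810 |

Let D be the C-C bond energy.
Σ(broken) = 1×810 + 2×397 + 2×419 = 2442
Σ(formed) = 1×D + 6×397 = 2382 + D
ΔH = Σ(broken) − Σ(formed) = (2442) − (2382 + D) = +60 − D
Setting this equal to −277 kJ gives D = 337 kJ/mol.

D(C-C) ≈ 337 kJ/mol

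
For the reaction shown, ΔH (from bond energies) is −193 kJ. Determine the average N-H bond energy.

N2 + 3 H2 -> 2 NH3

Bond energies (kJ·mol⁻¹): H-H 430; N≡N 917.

D(N-H) ≈ 400 kJ/mol

Let D be the N-H bond energy.
Σ(broken) = 3×430 + 1×917 = 2207
Σ(formed) = 6×D = 6D
ΔH = Σ(broken) − Σ(formed) = (2207) − (6D) = +2207 − 6D
Setting this equal to −193 kJ gives 6D = 2400, so D = 400 kJ/mol.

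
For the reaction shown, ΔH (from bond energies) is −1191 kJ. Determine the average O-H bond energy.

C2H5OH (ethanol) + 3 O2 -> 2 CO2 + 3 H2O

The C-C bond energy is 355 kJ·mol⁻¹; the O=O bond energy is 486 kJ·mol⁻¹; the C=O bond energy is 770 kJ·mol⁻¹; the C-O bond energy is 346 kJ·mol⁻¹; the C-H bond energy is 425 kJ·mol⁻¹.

Let D be the O-H bond energy.
Σ(broken) = 1×355 + 5×425 + 1×346 + 1×D + 3×486 = 4284 + D
Σ(formed) = 4×770 + 6×D = 3080 + 6D
ΔH = Σ(broken) − Σ(formed) = (4284 + D) − (3080 + 6D) = +1204 − 5D
Setting this equal to −1191 kJ gives 5D = 2395, so D = 479 kJ/mol.

D(O-H) ≈ 479 kJ/mol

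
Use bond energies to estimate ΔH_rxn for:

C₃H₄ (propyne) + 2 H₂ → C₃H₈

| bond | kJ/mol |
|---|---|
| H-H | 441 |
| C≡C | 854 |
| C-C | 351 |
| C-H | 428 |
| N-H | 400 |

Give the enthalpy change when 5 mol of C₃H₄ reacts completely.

ΔH = −1635 kJ

Bonds broken (reactants):
  C≡C: 1 × 854 = 854
  C-C: 1 × 351 = 351
  C-H: 4 × 428 = 1712
  H-H: 2 × 441 = 882
  Σ(broken) = 3799 kJ
Bonds formed (products):
  C-C: 2 × 351 = 702
  C-H: 8 × 428 = 3424
  Σ(formed) = 4126 kJ
ΔH = Σ(broken) − Σ(formed) = 3799 − 4126 = −327 kJ
For 5× the reaction as written: 5 × (−327) = −1635 kJ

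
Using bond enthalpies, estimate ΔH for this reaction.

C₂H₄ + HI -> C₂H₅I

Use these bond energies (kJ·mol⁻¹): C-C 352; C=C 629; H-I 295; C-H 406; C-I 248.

Bonds broken (reactants):
  C-H: 4 × 406 = 1624
  C=C: 1 × 629 = 629
  H-I: 1 × 295 = 295
  Σ(broken) = 2548 kJ
Bonds formed (products):
  C-C: 1 × 352 = 352
  C-H: 5 × 406 = 2030
  C-I: 1 × 248 = 248
  Σ(formed) = 2630 kJ
ΔH = Σ(broken) − Σ(formed) = 2548 − 2630 = −82 kJ

ΔH ≈ −82 kJ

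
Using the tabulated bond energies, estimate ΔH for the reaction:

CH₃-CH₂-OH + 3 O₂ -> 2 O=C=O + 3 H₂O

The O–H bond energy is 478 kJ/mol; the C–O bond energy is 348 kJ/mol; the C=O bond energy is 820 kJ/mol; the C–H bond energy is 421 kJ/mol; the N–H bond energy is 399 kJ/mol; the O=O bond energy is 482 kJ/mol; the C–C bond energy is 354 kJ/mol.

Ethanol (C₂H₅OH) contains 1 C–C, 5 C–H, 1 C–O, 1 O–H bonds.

ΔH ≈ −1417 kJ

Bonds broken (reactants):
  C–C: 1 × 354 = 354
  C–H: 5 × 421 = 2105
  C–O: 1 × 348 = 348
  O–H: 1 × 478 = 478
  O=O: 3 × 482 = 1446
  Σ(broken) = 4731 kJ
Bonds formed (products):
  C=O: 4 × 820 = 3280
  O–H: 6 × 478 = 2868
  Σ(formed) = 6148 kJ
ΔH = Σ(broken) − Σ(formed) = 4731 − 6148 = −1417 kJ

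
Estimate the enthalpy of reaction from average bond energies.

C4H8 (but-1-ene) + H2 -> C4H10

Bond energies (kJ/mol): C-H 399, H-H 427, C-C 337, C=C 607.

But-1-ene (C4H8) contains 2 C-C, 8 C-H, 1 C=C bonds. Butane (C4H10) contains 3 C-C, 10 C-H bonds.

Bonds broken (reactants):
  C-C: 2 × 337 = 674
  C-H: 8 × 399 = 3192
  C=C: 1 × 607 = 607
  H-H: 1 × 427 = 427
  Σ(broken) = 4900 kJ
Bonds formed (products):
  C-C: 3 × 337 = 1011
  C-H: 10 × 399 = 3990
  Σ(formed) = 5001 kJ
ΔH = Σ(broken) − Σ(formed) = 4900 − 5001 = −101 kJ

ΔH ≈ −101 kJ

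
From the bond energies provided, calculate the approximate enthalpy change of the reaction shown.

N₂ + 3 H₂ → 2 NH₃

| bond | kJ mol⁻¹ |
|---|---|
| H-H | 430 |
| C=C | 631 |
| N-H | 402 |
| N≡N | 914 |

Bonds broken (reactants):
  H-H: 3 × 430 = 1290
  N≡N: 1 × 914 = 914
  Σ(broken) = 2204 kJ
Bonds formed (products):
  N-H: 6 × 402 = 2412
  Σ(formed) = 2412 kJ
ΔH = Σ(broken) − Σ(formed) = 2204 − 2412 = −208 kJ

ΔH ≈ −208 kJ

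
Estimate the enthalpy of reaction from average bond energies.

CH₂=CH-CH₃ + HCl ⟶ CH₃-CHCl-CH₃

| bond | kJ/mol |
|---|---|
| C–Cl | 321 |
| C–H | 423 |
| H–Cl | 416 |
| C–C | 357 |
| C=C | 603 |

Bonds broken (reactants):
  C–C: 1 × 357 = 357
  C–H: 6 × 423 = 2538
  C=C: 1 × 603 = 603
  H–Cl: 1 × 416 = 416
  Σ(broken) = 3914 kJ
Bonds formed (products):
  C–C: 2 × 357 = 714
  C–Cl: 1 × 321 = 321
  C–H: 7 × 423 = 2961
  Σ(formed) = 3996 kJ
ΔH = Σ(broken) − Σ(formed) = 3914 − 3996 = −82 kJ

ΔH ≈ −82 kJ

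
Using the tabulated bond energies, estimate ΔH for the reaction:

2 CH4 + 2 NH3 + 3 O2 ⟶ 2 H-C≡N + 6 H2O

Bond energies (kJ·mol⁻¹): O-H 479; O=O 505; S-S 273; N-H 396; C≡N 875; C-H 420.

ΔH ≈ −1087 kJ

Bonds broken (reactants):
  C-H: 8 × 420 = 3360
  N-H: 6 × 396 = 2376
  O=O: 3 × 505 = 1515
  Σ(broken) = 7251 kJ
Bonds formed (products):
  C≡N: 2 × 875 = 1750
  C-H: 2 × 420 = 840
  O-H: 12 × 479 = 5748
  Σ(formed) = 8338 kJ
ΔH = Σ(broken) − Σ(formed) = 7251 − 8338 = −1087 kJ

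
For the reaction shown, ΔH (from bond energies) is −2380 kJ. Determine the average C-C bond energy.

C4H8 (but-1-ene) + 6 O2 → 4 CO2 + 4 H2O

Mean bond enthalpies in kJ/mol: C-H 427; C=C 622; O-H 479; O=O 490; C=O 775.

D(C-C) ≈ 337 kJ/mol

Let D be the C-C bond energy.
Σ(broken) = 2×D + 8×427 + 1×622 + 6×490 = 6978 + 2D
Σ(formed) = 8×775 + 8×479 = 10032
ΔH = Σ(broken) − Σ(formed) = (6978 + 2D) − (10032) = −3054 + 2D
Setting this equal to −2380 kJ gives 2D = 674, so D = 337 kJ/mol.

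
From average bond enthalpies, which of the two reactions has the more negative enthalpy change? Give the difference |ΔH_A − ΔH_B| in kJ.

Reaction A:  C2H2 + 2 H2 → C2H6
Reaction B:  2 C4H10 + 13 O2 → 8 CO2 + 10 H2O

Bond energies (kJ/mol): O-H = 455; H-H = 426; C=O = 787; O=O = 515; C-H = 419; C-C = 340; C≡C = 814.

Reaction A:
  Bonds broken (reactants):
    C≡C: 1 × 814 = 814
    C-H: 2 × 419 = 838
    H-H: 2 × 426 = 852
    Σ(broken) = 2504 kJ
  Bonds formed (products):
    C-C: 1 × 340 = 340
    C-H: 6 × 419 = 2514
    Σ(formed) = 2854 kJ
  ΔH_A = 2504 − 2854 = −350 kJ
Reaction B:
  Bonds broken (reactants):
    C-C: 6 × 340 = 2040
    C-H: 20 × 419 = 8380
    O=O: 13 × 515 = 6695
    Σ(broken) = 17115 kJ
  Bonds formed (products):
    C=O: 16 × 787 = 12592
    O-H: 20 × 455 = 9100
    Σ(formed) = 21692 kJ
  ΔH_B = 17115 − 21692 = −4577 kJ
ΔH_A − ΔH_B = +4227 kJ, so reaction B has the more negative ΔH; |ΔH_A − ΔH_B| = 4227 kJ.

Reaction B, by 4227 kJ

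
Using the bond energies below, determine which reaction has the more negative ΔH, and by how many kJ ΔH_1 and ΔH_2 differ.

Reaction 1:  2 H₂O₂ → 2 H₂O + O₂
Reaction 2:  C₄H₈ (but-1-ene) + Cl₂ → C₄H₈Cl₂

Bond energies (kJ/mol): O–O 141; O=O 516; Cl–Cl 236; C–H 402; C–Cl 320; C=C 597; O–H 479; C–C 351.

Reaction 1:
  Bonds broken (reactants):
    O–H: 4 × 479 = 1916
    O–O: 2 × 141 = 282
    Σ(broken) = 2198 kJ
  Bonds formed (products):
    O–H: 4 × 479 = 1916
    O=O: 1 × 516 = 516
    Σ(formed) = 2432 kJ
  ΔH_1 = 2198 − 2432 = −234 kJ
Reaction 2:
  Bonds broken (reactants):
    C–C: 2 × 351 = 702
    C–H: 8 × 402 = 3216
    C=C: 1 × 597 = 597
    Cl–Cl: 1 × 236 = 236
    Σ(broken) = 4751 kJ
  Bonds formed (products):
    C–C: 3 × 351 = 1053
    C–Cl: 2 × 320 = 640
    C–H: 8 × 402 = 3216
    Σ(formed) = 4909 kJ
  ΔH_2 = 4751 − 4909 = −158 kJ
ΔH_1 − ΔH_2 = −76 kJ, so reaction 1 has the more negative ΔH; |ΔH_1 − ΔH_2| = 76 kJ.

Reaction 1, by 76 kJ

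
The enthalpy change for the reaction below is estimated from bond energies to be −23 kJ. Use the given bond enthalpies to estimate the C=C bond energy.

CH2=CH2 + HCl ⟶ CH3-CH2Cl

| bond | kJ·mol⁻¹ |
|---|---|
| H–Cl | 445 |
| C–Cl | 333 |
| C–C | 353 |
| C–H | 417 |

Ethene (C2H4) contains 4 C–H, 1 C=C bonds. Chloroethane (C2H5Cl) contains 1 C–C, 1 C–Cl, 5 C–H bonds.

Let D be the C=C bond energy.
Σ(broken) = 4×417 + 1×D + 1×445 = 2113 + D
Σ(formed) = 1×353 + 1×333 + 5×417 = 2771
ΔH = Σ(broken) − Σ(formed) = (2113 + D) − (2771) = −658 + D
Setting this equal to −23 kJ gives D = 635 kJ/mol.

D(C=C) ≈ 635 kJ/mol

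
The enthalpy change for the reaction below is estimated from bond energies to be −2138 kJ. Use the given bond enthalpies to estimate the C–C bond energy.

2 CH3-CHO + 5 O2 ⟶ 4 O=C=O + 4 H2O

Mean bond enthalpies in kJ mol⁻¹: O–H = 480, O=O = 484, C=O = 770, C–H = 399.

D(C–C) ≈ 355 kJ/mol

Let D be the C–C bond energy.
Σ(broken) = 2×D + 8×399 + 2×770 + 5×484 = 7152 + 2D
Σ(formed) = 8×770 + 8×480 = 10000
ΔH = Σ(broken) − Σ(formed) = (7152 + 2D) − (10000) = −2848 + 2D
Setting this equal to −2138 kJ gives 2D = 710, so D = 355 kJ/mol.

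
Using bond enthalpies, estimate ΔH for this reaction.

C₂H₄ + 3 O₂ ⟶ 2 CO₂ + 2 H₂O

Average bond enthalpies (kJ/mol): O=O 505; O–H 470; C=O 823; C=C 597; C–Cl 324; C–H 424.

Bonds broken (reactants):
  C–H: 4 × 424 = 1696
  C=C: 1 × 597 = 597
  O=O: 3 × 505 = 1515
  Σ(broken) = 3808 kJ
Bonds formed (products):
  C=O: 4 × 823 = 3292
  O–H: 4 × 470 = 1880
  Σ(formed) = 5172 kJ
ΔH = Σ(broken) − Σ(formed) = 3808 − 5172 = −1364 kJ

ΔH ≈ −1364 kJ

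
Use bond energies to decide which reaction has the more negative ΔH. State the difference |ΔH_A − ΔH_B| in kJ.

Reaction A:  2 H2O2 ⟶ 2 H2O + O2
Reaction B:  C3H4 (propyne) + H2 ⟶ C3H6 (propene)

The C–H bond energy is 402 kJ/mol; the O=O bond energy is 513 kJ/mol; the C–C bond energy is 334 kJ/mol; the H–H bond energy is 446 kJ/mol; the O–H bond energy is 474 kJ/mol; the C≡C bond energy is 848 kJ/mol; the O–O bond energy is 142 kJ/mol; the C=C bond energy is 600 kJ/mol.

Reaction A, by 119 kJ

Reaction A:
  Bonds broken (reactants):
    O–H: 4 × 474 = 1896
    O–O: 2 × 142 = 284
    Σ(broken) = 2180 kJ
  Bonds formed (products):
    O–H: 4 × 474 = 1896
    O=O: 1 × 513 = 513
    Σ(formed) = 2409 kJ
  ΔH_A = 2180 − 2409 = −229 kJ
Reaction B:
  Bonds broken (reactants):
    C≡C: 1 × 848 = 848
    C–C: 1 × 334 = 334
    C–H: 4 × 402 = 1608
    H–H: 1 × 446 = 446
    Σ(broken) = 3236 kJ
  Bonds formed (products):
    C–C: 1 × 334 = 334
    C–H: 6 × 402 = 2412
    C=C: 1 × 600 = 600
    Σ(formed) = 3346 kJ
  ΔH_B = 3236 − 3346 = −110 kJ
ΔH_A − ΔH_B = −119 kJ, so reaction A has the more negative ΔH; |ΔH_A − ΔH_B| = 119 kJ.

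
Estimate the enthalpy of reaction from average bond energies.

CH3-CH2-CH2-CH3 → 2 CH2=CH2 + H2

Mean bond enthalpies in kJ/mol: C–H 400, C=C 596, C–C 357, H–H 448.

ΔH ≈ +231 kJ

Bonds broken (reactants):
  C–C: 3 × 357 = 1071
  C–H: 10 × 400 = 4000
  Σ(broken) = 5071 kJ
Bonds formed (products):
  C–H: 8 × 400 = 3200
  C=C: 2 × 596 = 1192
  H–H: 1 × 448 = 448
  Σ(formed) = 4840 kJ
ΔH = Σ(broken) − Σ(formed) = 5071 − 4840 = +231 kJ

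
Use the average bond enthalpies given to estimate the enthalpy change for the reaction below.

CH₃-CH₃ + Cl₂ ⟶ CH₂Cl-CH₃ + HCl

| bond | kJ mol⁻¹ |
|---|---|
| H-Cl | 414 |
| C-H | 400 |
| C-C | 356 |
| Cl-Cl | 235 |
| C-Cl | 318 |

Bonds broken (reactants):
  C-C: 1 × 356 = 356
  C-H: 6 × 400 = 2400
  Cl-Cl: 1 × 235 = 235
  Σ(broken) = 2991 kJ
Bonds formed (products):
  C-C: 1 × 356 = 356
  C-Cl: 1 × 318 = 318
  C-H: 5 × 400 = 2000
  H-Cl: 1 × 414 = 414
  Σ(formed) = 3088 kJ
ΔH = Σ(broken) − Σ(formed) = 2991 − 3088 = −97 kJ

ΔH ≈ −97 kJ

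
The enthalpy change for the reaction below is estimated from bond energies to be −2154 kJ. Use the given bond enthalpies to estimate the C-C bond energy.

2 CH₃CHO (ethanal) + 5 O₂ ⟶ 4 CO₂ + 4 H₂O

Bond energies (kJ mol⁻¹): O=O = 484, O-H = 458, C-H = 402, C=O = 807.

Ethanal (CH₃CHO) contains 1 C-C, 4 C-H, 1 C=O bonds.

D(C-C) ≈ 358 kJ/mol

Let D be the C-C bond energy.
Σ(broken) = 2×D + 8×402 + 2×807 + 5×484 = 7250 + 2D
Σ(formed) = 8×807 + 8×458 = 10120
ΔH = Σ(broken) − Σ(formed) = (7250 + 2D) − (10120) = −2870 + 2D
Setting this equal to −2154 kJ gives 2D = 716, so D = 358 kJ/mol.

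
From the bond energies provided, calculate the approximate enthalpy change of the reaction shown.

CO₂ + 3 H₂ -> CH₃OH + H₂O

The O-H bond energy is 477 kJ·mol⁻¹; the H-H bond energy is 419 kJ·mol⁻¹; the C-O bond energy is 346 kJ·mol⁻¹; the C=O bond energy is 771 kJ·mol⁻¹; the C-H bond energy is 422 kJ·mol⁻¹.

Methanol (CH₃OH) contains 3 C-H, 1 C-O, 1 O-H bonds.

Bonds broken (reactants):
  C=O: 2 × 771 = 1542
  H-H: 3 × 419 = 1257
  Σ(broken) = 2799 kJ
Bonds formed (products):
  C-H: 3 × 422 = 1266
  C-O: 1 × 346 = 346
  O-H: 3 × 477 = 1431
  Σ(formed) = 3043 kJ
ΔH = Σ(broken) − Σ(formed) = 2799 − 3043 = −244 kJ

ΔH ≈ −244 kJ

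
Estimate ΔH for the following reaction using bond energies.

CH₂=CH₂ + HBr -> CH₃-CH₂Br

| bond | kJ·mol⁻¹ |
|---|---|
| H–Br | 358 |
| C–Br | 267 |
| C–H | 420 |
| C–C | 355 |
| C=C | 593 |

Bonds broken (reactants):
  C–H: 4 × 420 = 1680
  C=C: 1 × 593 = 593
  H–Br: 1 × 358 = 358
  Σ(broken) = 2631 kJ
Bonds formed (products):
  C–Br: 1 × 267 = 267
  C–C: 1 × 355 = 355
  C–H: 5 × 420 = 2100
  Σ(formed) = 2722 kJ
ΔH = Σ(broken) − Σ(formed) = 2631 − 2722 = −91 kJ

ΔH ≈ −91 kJ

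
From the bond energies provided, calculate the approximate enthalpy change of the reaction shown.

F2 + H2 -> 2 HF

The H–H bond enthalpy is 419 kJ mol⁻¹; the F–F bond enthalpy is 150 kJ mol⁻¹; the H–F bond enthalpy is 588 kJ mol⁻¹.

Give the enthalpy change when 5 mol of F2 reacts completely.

ΔH = −3035 kJ

Bonds broken (reactants):
  F–F: 1 × 150 = 150
  H–H: 1 × 419 = 419
  Σ(broken) = 569 kJ
Bonds formed (products):
  H–F: 2 × 588 = 1176
  Σ(formed) = 1176 kJ
ΔH = Σ(broken) − Σ(formed) = 569 − 1176 = −607 kJ
For 5× the reaction as written: 5 × (−607) = −3035 kJ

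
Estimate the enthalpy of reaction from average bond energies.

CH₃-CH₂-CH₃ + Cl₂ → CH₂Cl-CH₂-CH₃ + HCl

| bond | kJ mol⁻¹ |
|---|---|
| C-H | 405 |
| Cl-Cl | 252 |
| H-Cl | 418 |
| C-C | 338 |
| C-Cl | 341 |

ΔH ≈ −102 kJ

Bonds broken (reactants):
  C-C: 2 × 338 = 676
  C-H: 8 × 405 = 3240
  Cl-Cl: 1 × 252 = 252
  Σ(broken) = 4168 kJ
Bonds formed (products):
  C-C: 2 × 338 = 676
  C-Cl: 1 × 341 = 341
  C-H: 7 × 405 = 2835
  H-Cl: 1 × 418 = 418
  Σ(formed) = 4270 kJ
ΔH = Σ(broken) − Σ(formed) = 4168 − 4270 = −102 kJ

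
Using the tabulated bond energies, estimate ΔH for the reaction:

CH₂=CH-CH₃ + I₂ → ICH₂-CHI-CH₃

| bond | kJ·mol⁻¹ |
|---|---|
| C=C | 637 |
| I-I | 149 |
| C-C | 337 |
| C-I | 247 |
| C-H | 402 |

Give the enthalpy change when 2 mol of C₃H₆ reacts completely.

ΔH = −90 kJ

Bonds broken (reactants):
  C-C: 1 × 337 = 337
  C-H: 6 × 402 = 2412
  C=C: 1 × 637 = 637
  I-I: 1 × 149 = 149
  Σ(broken) = 3535 kJ
Bonds formed (products):
  C-C: 2 × 337 = 674
  C-H: 6 × 402 = 2412
  C-I: 2 × 247 = 494
  Σ(formed) = 3580 kJ
ΔH = Σ(broken) − Σ(formed) = 3535 − 3580 = −45 kJ
For 2× the reaction as written: 2 × (−45) = −90 kJ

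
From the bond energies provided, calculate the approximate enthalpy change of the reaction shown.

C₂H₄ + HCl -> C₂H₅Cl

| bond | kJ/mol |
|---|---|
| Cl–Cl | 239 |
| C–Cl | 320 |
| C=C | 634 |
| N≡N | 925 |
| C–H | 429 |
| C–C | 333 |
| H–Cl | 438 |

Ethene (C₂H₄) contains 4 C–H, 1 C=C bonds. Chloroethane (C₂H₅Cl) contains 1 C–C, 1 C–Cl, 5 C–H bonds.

Bonds broken (reactants):
  C–H: 4 × 429 = 1716
  C=C: 1 × 634 = 634
  H–Cl: 1 × 438 = 438
  Σ(broken) = 2788 kJ
Bonds formed (products):
  C–C: 1 × 333 = 333
  C–Cl: 1 × 320 = 320
  C–H: 5 × 429 = 2145
  Σ(formed) = 2798 kJ
ΔH = Σ(broken) − Σ(formed) = 2788 − 2798 = −10 kJ

ΔH ≈ −10 kJ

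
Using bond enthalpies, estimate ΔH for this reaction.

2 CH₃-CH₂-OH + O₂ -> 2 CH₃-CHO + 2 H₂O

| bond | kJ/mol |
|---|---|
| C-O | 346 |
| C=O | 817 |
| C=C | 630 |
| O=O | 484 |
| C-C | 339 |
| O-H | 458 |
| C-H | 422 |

ΔH ≈ −530 kJ

Bonds broken (reactants):
  C-C: 2 × 339 = 678
  C-H: 10 × 422 = 4220
  C-O: 2 × 346 = 692
  O-H: 2 × 458 = 916
  O=O: 1 × 484 = 484
  Σ(broken) = 6990 kJ
Bonds formed (products):
  C-C: 2 × 339 = 678
  C-H: 8 × 422 = 3376
  C=O: 2 × 817 = 1634
  O-H: 4 × 458 = 1832
  Σ(formed) = 7520 kJ
ΔH = Σ(broken) − Σ(formed) = 6990 − 7520 = −530 kJ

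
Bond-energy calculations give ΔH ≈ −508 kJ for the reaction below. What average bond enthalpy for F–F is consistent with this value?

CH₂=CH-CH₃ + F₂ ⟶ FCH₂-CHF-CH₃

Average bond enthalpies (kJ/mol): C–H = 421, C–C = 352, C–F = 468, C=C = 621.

Let D be the F–F bond energy.
Σ(broken) = 1×352 + 6×421 + 1×621 + 1×D = 3499 + D
Σ(formed) = 2×352 + 2×468 + 6×421 = 4166
ΔH = Σ(broken) − Σ(formed) = (3499 + D) − (4166) = −667 + D
Setting this equal to −508 kJ gives D = 159 kJ/mol.

D(F–F) ≈ 159 kJ/mol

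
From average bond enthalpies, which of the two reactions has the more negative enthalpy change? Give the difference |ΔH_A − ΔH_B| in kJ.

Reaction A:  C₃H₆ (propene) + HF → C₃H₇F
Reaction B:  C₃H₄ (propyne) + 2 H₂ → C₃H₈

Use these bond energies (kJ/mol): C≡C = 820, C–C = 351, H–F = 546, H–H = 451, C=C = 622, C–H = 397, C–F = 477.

Reaction B, by 160 kJ

Reaction A:
  Bonds broken (reactants):
    C–C: 1 × 351 = 351
    C–H: 6 × 397 = 2382
    C=C: 1 × 622 = 622
    H–F: 1 × 546 = 546
    Σ(broken) = 3901 kJ
  Bonds formed (products):
    C–C: 2 × 351 = 702
    C–F: 1 × 477 = 477
    C–H: 7 × 397 = 2779
    Σ(formed) = 3958 kJ
  ΔH_A = 3901 − 3958 = −57 kJ
Reaction B:
  Bonds broken (reactants):
    C≡C: 1 × 820 = 820
    C–C: 1 × 351 = 351
    C–H: 4 × 397 = 1588
    H–H: 2 × 451 = 902
    Σ(broken) = 3661 kJ
  Bonds formed (products):
    C–C: 2 × 351 = 702
    C–H: 8 × 397 = 3176
    Σ(formed) = 3878 kJ
  ΔH_B = 3661 − 3878 = −217 kJ
ΔH_A − ΔH_B = +160 kJ, so reaction B has the more negative ΔH; |ΔH_A − ΔH_B| = 160 kJ.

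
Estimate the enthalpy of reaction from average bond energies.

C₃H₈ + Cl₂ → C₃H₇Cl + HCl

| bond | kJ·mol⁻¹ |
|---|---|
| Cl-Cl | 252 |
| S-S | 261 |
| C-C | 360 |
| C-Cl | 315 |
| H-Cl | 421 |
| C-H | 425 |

Bonds broken (reactants):
  C-C: 2 × 360 = 720
  C-H: 8 × 425 = 3400
  Cl-Cl: 1 × 252 = 252
  Σ(broken) = 4372 kJ
Bonds formed (products):
  C-C: 2 × 360 = 720
  C-Cl: 1 × 315 = 315
  C-H: 7 × 425 = 2975
  H-Cl: 1 × 421 = 421
  Σ(formed) = 4431 kJ
ΔH = Σ(broken) − Σ(formed) = 4372 − 4431 = −59 kJ

ΔH ≈ −59 kJ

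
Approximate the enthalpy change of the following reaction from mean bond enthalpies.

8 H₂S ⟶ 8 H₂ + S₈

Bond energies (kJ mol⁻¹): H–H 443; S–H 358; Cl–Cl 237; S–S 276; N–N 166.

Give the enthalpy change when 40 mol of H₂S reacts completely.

Bonds broken (reactants):
  S–H: 16 × 358 = 5728
  Σ(broken) = 5728 kJ
Bonds formed (products):
  H–H: 8 × 443 = 3544
  S–S: 8 × 276 = 2208
  Σ(formed) = 5752 kJ
ΔH = Σ(broken) − Σ(formed) = 5728 − 5752 = −24 kJ
For 5× the reaction as written: 5 × (−24) = −120 kJ

ΔH = −120 kJ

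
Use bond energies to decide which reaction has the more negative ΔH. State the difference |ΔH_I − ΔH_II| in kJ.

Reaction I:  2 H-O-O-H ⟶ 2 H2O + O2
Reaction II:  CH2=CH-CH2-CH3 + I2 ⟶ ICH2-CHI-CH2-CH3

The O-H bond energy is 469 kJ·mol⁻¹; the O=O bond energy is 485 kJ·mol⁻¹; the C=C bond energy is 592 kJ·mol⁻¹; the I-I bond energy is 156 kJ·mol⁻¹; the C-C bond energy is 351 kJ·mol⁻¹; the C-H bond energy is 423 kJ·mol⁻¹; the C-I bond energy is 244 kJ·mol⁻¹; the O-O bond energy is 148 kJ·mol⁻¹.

Reaction I, by 98 kJ

Reaction I:
  Bonds broken (reactants):
    O-H: 4 × 469 = 1876
    O-O: 2 × 148 = 296
    Σ(broken) = 2172 kJ
  Bonds formed (products):
    O-H: 4 × 469 = 1876
    O=O: 1 × 485 = 485
    Σ(formed) = 2361 kJ
  ΔH_I = 2172 − 2361 = −189 kJ
Reaction II:
  Bonds broken (reactants):
    C-C: 2 × 351 = 702
    C-H: 8 × 423 = 3384
    C=C: 1 × 592 = 592
    I-I: 1 × 156 = 156
    Σ(broken) = 4834 kJ
  Bonds formed (products):
    C-C: 3 × 351 = 1053
    C-H: 8 × 423 = 3384
    C-I: 2 × 244 = 488
    Σ(formed) = 4925 kJ
  ΔH_II = 4834 − 4925 = −91 kJ
ΔH_I − ΔH_II = −98 kJ, so reaction I has the more negative ΔH; |ΔH_I − ΔH_II| = 98 kJ.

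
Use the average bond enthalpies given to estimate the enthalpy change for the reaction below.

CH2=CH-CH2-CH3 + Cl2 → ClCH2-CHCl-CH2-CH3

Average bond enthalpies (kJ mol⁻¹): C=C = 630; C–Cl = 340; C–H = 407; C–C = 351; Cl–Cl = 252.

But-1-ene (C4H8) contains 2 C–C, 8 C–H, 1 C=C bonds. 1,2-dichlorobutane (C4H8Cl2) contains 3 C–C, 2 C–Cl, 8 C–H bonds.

ΔH ≈ −149 kJ

Bonds broken (reactants):
  C–C: 2 × 351 = 702
  C–H: 8 × 407 = 3256
  C=C: 1 × 630 = 630
  Cl–Cl: 1 × 252 = 252
  Σ(broken) = 4840 kJ
Bonds formed (products):
  C–C: 3 × 351 = 1053
  C–Cl: 2 × 340 = 680
  C–H: 8 × 407 = 3256
  Σ(formed) = 4989 kJ
ΔH = Σ(broken) − Σ(formed) = 4840 − 4989 = −149 kJ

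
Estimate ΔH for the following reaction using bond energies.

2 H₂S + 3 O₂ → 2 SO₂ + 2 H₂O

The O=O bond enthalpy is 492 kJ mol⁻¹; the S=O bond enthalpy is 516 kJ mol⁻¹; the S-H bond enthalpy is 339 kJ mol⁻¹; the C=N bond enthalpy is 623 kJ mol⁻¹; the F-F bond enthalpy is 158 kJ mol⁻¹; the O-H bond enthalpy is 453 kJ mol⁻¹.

Bonds broken (reactants):
  O=O: 3 × 492 = 1476
  S-H: 4 × 339 = 1356
  Σ(broken) = 2832 kJ
Bonds formed (products):
  O-H: 4 × 453 = 1812
  S=O: 4 × 516 = 2064
  Σ(formed) = 3876 kJ
ΔH = Σ(broken) − Σ(formed) = 2832 − 3876 = −1044 kJ

ΔH ≈ −1044 kJ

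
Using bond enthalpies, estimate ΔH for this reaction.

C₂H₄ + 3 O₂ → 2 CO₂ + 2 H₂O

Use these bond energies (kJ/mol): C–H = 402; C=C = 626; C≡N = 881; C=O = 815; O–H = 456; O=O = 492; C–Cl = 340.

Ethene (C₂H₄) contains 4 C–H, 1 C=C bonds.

ΔH ≈ −1374 kJ

Bonds broken (reactants):
  C–H: 4 × 402 = 1608
  C=C: 1 × 626 = 626
  O=O: 3 × 492 = 1476
  Σ(broken) = 3710 kJ
Bonds formed (products):
  C=O: 4 × 815 = 3260
  O–H: 4 × 456 = 1824
  Σ(formed) = 5084 kJ
ΔH = Σ(broken) − Σ(formed) = 3710 − 5084 = −1374 kJ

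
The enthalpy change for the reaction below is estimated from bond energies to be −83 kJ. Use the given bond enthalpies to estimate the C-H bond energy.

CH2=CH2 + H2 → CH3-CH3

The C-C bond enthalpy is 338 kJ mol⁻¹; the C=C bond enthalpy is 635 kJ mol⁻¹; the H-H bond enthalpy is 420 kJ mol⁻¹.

D(C-H) ≈ 400 kJ/mol

Let D be the C-H bond energy.
Σ(broken) = 4×D + 1×635 + 1×420 = 1055 + 4D
Σ(formed) = 1×338 + 6×D = 338 + 6D
ΔH = Σ(broken) − Σ(formed) = (1055 + 4D) − (338 + 6D) = +717 − 2D
Setting this equal to −83 kJ gives 2D = 800, so D = 400 kJ/mol.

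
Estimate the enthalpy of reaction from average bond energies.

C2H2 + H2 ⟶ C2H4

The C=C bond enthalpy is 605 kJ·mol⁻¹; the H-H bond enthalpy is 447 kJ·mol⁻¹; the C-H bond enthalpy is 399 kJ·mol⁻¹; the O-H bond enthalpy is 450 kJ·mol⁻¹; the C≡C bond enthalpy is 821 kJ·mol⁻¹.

Bonds broken (reactants):
  C≡C: 1 × 821 = 821
  C-H: 2 × 399 = 798
  H-H: 1 × 447 = 447
  Σ(broken) = 2066 kJ
Bonds formed (products):
  C-H: 4 × 399 = 1596
  C=C: 1 × 605 = 605
  Σ(formed) = 2201 kJ
ΔH = Σ(broken) − Σ(formed) = 2066 − 2201 = −135 kJ

ΔH ≈ −135 kJ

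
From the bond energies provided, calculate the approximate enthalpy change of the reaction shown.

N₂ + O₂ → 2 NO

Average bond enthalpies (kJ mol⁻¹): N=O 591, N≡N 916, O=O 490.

Bonds broken (reactants):
  N≡N: 1 × 916 = 916
  O=O: 1 × 490 = 490
  Σ(broken) = 1406 kJ
Bonds formed (products):
  N=O: 2 × 591 = 1182
  Σ(formed) = 1182 kJ
ΔH = Σ(broken) − Σ(formed) = 1406 − 1182 = +224 kJ

ΔH ≈ +224 kJ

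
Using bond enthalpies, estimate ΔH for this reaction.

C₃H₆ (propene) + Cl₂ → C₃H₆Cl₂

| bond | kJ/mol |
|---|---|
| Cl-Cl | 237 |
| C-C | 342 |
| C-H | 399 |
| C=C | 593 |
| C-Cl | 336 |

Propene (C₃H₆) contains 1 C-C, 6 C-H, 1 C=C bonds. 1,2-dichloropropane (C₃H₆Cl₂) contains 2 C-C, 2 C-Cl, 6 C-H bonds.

ΔH ≈ −184 kJ

Bonds broken (reactants):
  C-C: 1 × 342 = 342
  C-H: 6 × 399 = 2394
  C=C: 1 × 593 = 593
  Cl-Cl: 1 × 237 = 237
  Σ(broken) = 3566 kJ
Bonds formed (products):
  C-C: 2 × 342 = 684
  C-Cl: 2 × 336 = 672
  C-H: 6 × 399 = 2394
  Σ(formed) = 3750 kJ
ΔH = Σ(broken) − Σ(formed) = 3566 − 3750 = −184 kJ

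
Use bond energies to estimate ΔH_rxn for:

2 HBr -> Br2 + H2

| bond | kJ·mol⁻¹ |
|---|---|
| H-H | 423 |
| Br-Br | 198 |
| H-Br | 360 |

Bonds broken (reactants):
  H-Br: 2 × 360 = 720
  Σ(broken) = 720 kJ
Bonds formed (products):
  Br-Br: 1 × 198 = 198
  H-H: 1 × 423 = 423
  Σ(formed) = 621 kJ
ΔH = Σ(broken) − Σ(formed) = 720 − 621 = +99 kJ

ΔH ≈ +99 kJ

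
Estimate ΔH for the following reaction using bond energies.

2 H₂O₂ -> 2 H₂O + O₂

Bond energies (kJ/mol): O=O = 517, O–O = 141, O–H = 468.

Bonds broken (reactants):
  O–H: 4 × 468 = 1872
  O–O: 2 × 141 = 282
  Σ(broken) = 2154 kJ
Bonds formed (products):
  O–H: 4 × 468 = 1872
  O=O: 1 × 517 = 517
  Σ(formed) = 2389 kJ
ΔH = Σ(broken) − Σ(formed) = 2154 − 2389 = −235 kJ

ΔH ≈ −235 kJ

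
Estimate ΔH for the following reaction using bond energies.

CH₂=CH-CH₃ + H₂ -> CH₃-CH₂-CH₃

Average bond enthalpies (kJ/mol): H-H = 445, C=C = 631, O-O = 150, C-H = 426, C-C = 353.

Bonds broken (reactants):
  C-C: 1 × 353 = 353
  C-H: 6 × 426 = 2556
  C=C: 1 × 631 = 631
  H-H: 1 × 445 = 445
  Σ(broken) = 3985 kJ
Bonds formed (products):
  C-C: 2 × 353 = 706
  C-H: 8 × 426 = 3408
  Σ(formed) = 4114 kJ
ΔH = Σ(broken) − Σ(formed) = 3985 − 4114 = −129 kJ

ΔH ≈ −129 kJ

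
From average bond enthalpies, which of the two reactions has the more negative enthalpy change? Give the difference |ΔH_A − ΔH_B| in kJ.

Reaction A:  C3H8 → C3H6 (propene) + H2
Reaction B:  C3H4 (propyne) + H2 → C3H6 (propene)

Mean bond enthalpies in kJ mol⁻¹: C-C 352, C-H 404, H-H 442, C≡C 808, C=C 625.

Reaction A:
  Bonds broken (reactants):
    C-C: 2 × 352 = 704
    C-H: 8 × 404 = 3232
    Σ(broken) = 3936 kJ
  Bonds formed (products):
    C-C: 1 × 352 = 352
    C-H: 6 × 404 = 2424
    C=C: 1 × 625 = 625
    H-H: 1 × 442 = 442
    Σ(formed) = 3843 kJ
  ΔH_A = 3936 − 3843 = +93 kJ
Reaction B:
  Bonds broken (reactants):
    C≡C: 1 × 808 = 808
    C-C: 1 × 352 = 352
    C-H: 4 × 404 = 1616
    H-H: 1 × 442 = 442
    Σ(broken) = 3218 kJ
  Bonds formed (products):
    C-C: 1 × 352 = 352
    C-H: 6 × 404 = 2424
    C=C: 1 × 625 = 625
    Σ(formed) = 3401 kJ
  ΔH_B = 3218 − 3401 = −183 kJ
ΔH_A − ΔH_B = +276 kJ, so reaction B has the more negative ΔH; |ΔH_A − ΔH_B| = 276 kJ.

Reaction B, by 276 kJ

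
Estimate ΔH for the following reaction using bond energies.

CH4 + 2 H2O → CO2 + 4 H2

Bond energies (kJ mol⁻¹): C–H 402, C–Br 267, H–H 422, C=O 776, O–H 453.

Bonds broken (reactants):
  C–H: 4 × 402 = 1608
  O–H: 4 × 453 = 1812
  Σ(broken) = 3420 kJ
Bonds formed (products):
  C=O: 2 × 776 = 1552
  H–H: 4 × 422 = 1688
  Σ(formed) = 3240 kJ
ΔH = Σ(broken) − Σ(formed) = 3420 − 3240 = +180 kJ

ΔH ≈ +180 kJ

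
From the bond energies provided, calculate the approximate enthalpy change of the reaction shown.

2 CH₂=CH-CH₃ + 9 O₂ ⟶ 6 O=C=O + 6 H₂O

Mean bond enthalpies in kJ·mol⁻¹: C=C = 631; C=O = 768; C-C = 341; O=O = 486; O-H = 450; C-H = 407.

ΔH ≈ −3414 kJ

Bonds broken (reactants):
  C-C: 2 × 341 = 682
  C-H: 12 × 407 = 4884
  C=C: 2 × 631 = 1262
  O=O: 9 × 486 = 4374
  Σ(broken) = 11202 kJ
Bonds formed (products):
  C=O: 12 × 768 = 9216
  O-H: 12 × 450 = 5400
  Σ(formed) = 14616 kJ
ΔH = Σ(broken) − Σ(formed) = 11202 − 14616 = −3414 kJ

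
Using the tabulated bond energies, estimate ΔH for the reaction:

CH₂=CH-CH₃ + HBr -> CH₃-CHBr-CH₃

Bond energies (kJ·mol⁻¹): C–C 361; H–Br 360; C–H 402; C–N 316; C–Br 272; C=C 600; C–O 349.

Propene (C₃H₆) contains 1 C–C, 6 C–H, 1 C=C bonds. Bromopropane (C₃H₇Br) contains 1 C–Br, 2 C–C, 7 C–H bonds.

Bonds broken (reactants):
  C–C: 1 × 361 = 361
  C–H: 6 × 402 = 2412
  C=C: 1 × 600 = 600
  H–Br: 1 × 360 = 360
  Σ(broken) = 3733 kJ
Bonds formed (products):
  C–Br: 1 × 272 = 272
  C–C: 2 × 361 = 722
  C–H: 7 × 402 = 2814
  Σ(formed) = 3808 kJ
ΔH = Σ(broken) − Σ(formed) = 3733 − 3808 = −75 kJ

ΔH ≈ −75 kJ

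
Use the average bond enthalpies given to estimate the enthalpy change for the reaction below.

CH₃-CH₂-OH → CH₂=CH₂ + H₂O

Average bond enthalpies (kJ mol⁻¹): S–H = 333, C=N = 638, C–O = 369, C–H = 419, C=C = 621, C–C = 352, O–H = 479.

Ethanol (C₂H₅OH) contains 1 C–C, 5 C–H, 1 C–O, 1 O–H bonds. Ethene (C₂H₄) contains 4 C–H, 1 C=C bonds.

Bonds broken (reactants):
  C–C: 1 × 352 = 352
  C–H: 5 × 419 = 2095
  C–O: 1 × 369 = 369
  O–H: 1 × 479 = 479
  Σ(broken) = 3295 kJ
Bonds formed (products):
  C–H: 4 × 419 = 1676
  C=C: 1 × 621 = 621
  O–H: 2 × 479 = 958
  Σ(formed) = 3255 kJ
ΔH = Σ(broken) − Σ(formed) = 3295 − 3255 = +40 kJ

ΔH ≈ +40 kJ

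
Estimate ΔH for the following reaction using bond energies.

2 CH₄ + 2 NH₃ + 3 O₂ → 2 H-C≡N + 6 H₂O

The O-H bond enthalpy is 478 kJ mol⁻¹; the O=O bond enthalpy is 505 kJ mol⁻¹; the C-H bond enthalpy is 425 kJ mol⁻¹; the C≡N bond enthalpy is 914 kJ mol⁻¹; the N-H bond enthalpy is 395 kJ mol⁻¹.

Bonds broken (reactants):
  C-H: 8 × 425 = 3400
  N-H: 6 × 395 = 2370
  O=O: 3 × 505 = 1515
  Σ(broken) = 7285 kJ
Bonds formed (products):
  C≡N: 2 × 914 = 1828
  C-H: 2 × 425 = 850
  O-H: 12 × 478 = 5736
  Σ(formed) = 8414 kJ
ΔH = Σ(broken) − Σ(formed) = 7285 − 8414 = −1129 kJ

ΔH ≈ −1129 kJ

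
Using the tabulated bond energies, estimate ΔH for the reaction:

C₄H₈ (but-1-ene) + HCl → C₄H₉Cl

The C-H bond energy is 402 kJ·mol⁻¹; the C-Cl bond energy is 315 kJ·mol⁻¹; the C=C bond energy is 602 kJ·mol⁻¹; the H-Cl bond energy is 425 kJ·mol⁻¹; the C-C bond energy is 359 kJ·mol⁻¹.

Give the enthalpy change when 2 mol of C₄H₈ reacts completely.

ΔH = −98 kJ

Bonds broken (reactants):
  C-C: 2 × 359 = 718
  C-H: 8 × 402 = 3216
  C=C: 1 × 602 = 602
  H-Cl: 1 × 425 = 425
  Σ(broken) = 4961 kJ
Bonds formed (products):
  C-C: 3 × 359 = 1077
  C-Cl: 1 × 315 = 315
  C-H: 9 × 402 = 3618
  Σ(formed) = 5010 kJ
ΔH = Σ(broken) − Σ(formed) = 4961 − 5010 = −49 kJ
For 2× the reaction as written: 2 × (−49) = −98 kJ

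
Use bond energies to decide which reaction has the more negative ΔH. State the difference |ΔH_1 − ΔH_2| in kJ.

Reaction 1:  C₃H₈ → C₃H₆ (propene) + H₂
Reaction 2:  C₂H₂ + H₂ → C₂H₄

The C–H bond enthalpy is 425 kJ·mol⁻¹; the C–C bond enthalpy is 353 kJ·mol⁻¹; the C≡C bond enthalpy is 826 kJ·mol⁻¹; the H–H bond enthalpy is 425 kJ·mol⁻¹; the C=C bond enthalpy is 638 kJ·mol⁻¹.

Reaction 1:
  Bonds broken (reactants):
    C–C: 2 × 353 = 706
    C–H: 8 × 425 = 3400
    Σ(broken) = 4106 kJ
  Bonds formed (products):
    C–C: 1 × 353 = 353
    C–H: 6 × 425 = 2550
    C=C: 1 × 638 = 638
    H–H: 1 × 425 = 425
    Σ(formed) = 3966 kJ
  ΔH_1 = 4106 − 3966 = +140 kJ
Reaction 2:
  Bonds broken (reactants):
    C≡C: 1 × 826 = 826
    C–H: 2 × 425 = 850
    H–H: 1 × 425 = 425
    Σ(broken) = 2101 kJ
  Bonds formed (products):
    C–H: 4 × 425 = 1700
    C=C: 1 × 638 = 638
    Σ(formed) = 2338 kJ
  ΔH_2 = 2101 − 2338 = −237 kJ
ΔH_1 − ΔH_2 = +377 kJ, so reaction 2 has the more negative ΔH; |ΔH_1 − ΔH_2| = 377 kJ.

Reaction 2, by 377 kJ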